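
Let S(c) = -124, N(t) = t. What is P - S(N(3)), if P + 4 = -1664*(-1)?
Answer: 1784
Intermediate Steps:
P = 1660 (P = -4 - 1664*(-1) = -4 + 1664 = 1660)
P - S(N(3)) = 1660 - 1*(-124) = 1660 + 124 = 1784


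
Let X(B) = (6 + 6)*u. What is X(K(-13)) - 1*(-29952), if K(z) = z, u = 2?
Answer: 29976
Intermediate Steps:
X(B) = 24 (X(B) = (6 + 6)*2 = 12*2 = 24)
X(K(-13)) - 1*(-29952) = 24 - 1*(-29952) = 24 + 29952 = 29976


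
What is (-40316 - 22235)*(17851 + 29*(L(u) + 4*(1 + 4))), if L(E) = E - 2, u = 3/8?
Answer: -9199438121/8 ≈ -1.1499e+9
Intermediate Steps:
u = 3/8 (u = 3*(⅛) = 3/8 ≈ 0.37500)
L(E) = -2 + E
(-40316 - 22235)*(17851 + 29*(L(u) + 4*(1 + 4))) = (-40316 - 22235)*(17851 + 29*((-2 + 3/8) + 4*(1 + 4))) = -62551*(17851 + 29*(-13/8 + 4*5)) = -62551*(17851 + 29*(-13/8 + 20)) = -62551*(17851 + 29*(147/8)) = -62551*(17851 + 4263/8) = -62551*147071/8 = -9199438121/8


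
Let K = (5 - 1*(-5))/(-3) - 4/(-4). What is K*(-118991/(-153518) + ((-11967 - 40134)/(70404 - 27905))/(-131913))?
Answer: -518849211034805/286882698725022 ≈ -1.8086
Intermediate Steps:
K = -7/3 (K = (5 + 5)*(-1/3) - 4*(-1/4) = 10*(-1/3) + 1 = -10/3 + 1 = -7/3 ≈ -2.3333)
K*(-118991/(-153518) + ((-11967 - 40134)/(70404 - 27905))/(-131913)) = -7*(-118991/(-153518) + ((-11967 - 40134)/(70404 - 27905))/(-131913))/3 = -7*(-118991*(-1/153518) - 52101/42499*(-1/131913))/3 = -7*(118991/153518 - 52101*1/42499*(-1/131913))/3 = -7*(118991/153518 - 52101/42499*(-1/131913))/3 = -7*(118991/153518 + 5789/622907843)/3 = -7/3*74121315862115/95627566241674 = -518849211034805/286882698725022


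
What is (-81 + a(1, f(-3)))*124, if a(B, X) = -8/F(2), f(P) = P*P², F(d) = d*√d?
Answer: -10044 - 248*√2 ≈ -10395.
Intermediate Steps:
F(d) = d^(3/2)
f(P) = P³
a(B, X) = -2*√2 (a(B, X) = -8*√2/4 = -2*√2)
(-81 + a(1, f(-3)))*124 = (-81 - 2*√2)*124 = -10044 - 248*√2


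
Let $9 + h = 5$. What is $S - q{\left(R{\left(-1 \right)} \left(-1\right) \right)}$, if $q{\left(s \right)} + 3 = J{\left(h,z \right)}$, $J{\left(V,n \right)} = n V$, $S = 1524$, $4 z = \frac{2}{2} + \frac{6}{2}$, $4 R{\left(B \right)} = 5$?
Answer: $1531$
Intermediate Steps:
$h = -4$ ($h = -9 + 5 = -4$)
$R{\left(B \right)} = \frac{5}{4}$ ($R{\left(B \right)} = \frac{1}{4} \cdot 5 = \frac{5}{4}$)
$z = 1$ ($z = \frac{\frac{2}{2} + \frac{6}{2}}{4} = \frac{2 \cdot \frac{1}{2} + 6 \cdot \frac{1}{2}}{4} = \frac{1 + 3}{4} = \frac{1}{4} \cdot 4 = 1$)
$J{\left(V,n \right)} = V n$
$q{\left(s \right)} = -7$ ($q{\left(s \right)} = -3 - 4 = -7$)
$S - q{\left(R{\left(-1 \right)} \left(-1\right) \right)} = 1524 - -7 = 1524 + 7 = 1531$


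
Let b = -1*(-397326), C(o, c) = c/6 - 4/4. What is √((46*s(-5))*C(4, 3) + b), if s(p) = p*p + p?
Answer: √396866 ≈ 629.97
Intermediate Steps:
C(o, c) = -1 + c/6 (C(o, c) = c*(⅙) - 4*¼ = c/6 - 1 = -1 + c/6)
s(p) = p + p² (s(p) = p² + p = p + p²)
b = 397326
√((46*s(-5))*C(4, 3) + b) = √((46*(-5*(1 - 5)))*(-1 + (⅙)*3) + 397326) = √((46*(-5*(-4)))*(-1 + ½) + 397326) = √((46*20)*(-½) + 397326) = √(920*(-½) + 397326) = √(-460 + 397326) = √396866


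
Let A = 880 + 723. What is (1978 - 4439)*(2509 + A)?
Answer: -10119632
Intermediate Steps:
A = 1603
(1978 - 4439)*(2509 + A) = (1978 - 4439)*(2509 + 1603) = -2461*4112 = -10119632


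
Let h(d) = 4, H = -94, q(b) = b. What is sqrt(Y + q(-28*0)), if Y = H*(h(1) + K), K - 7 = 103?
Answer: 2*I*sqrt(2679) ≈ 103.52*I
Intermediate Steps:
K = 110 (K = 7 + 103 = 110)
Y = -10716 (Y = -94*(4 + 110) = -94*114 = -10716)
sqrt(Y + q(-28*0)) = sqrt(-10716 - 28*0) = sqrt(-10716 + 0) = sqrt(-10716) = 2*I*sqrt(2679)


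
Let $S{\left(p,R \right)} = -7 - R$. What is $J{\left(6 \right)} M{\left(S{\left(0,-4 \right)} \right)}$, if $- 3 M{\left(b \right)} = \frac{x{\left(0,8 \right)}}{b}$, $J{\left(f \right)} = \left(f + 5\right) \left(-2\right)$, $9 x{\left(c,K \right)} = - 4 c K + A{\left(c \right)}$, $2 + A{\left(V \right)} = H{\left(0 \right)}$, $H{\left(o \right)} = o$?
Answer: $\frac{44}{81} \approx 0.54321$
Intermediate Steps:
$A{\left(V \right)} = -2$ ($A{\left(V \right)} = -2 + 0 = -2$)
$x{\left(c,K \right)} = - \frac{2}{9} - \frac{4 K c}{9}$ ($x{\left(c,K \right)} = \frac{- 4 c K - 2}{9} = \frac{- 4 K c - 2}{9} = \frac{-2 - 4 K c}{9} = - \frac{2}{9} - \frac{4 K c}{9}$)
$J{\left(f \right)} = -10 - 2 f$ ($J{\left(f \right)} = \left(5 + f\right) \left(-2\right) = -10 - 2 f$)
$M{\left(b \right)} = \frac{2}{27 b}$ ($M{\left(b \right)} = - \frac{\left(- \frac{2}{9} - \frac{32}{9} \cdot 0\right) \frac{1}{b}}{3} = - \frac{\left(- \frac{2}{9} + 0\right) \frac{1}{b}}{3} = - \frac{\left(- \frac{2}{9}\right) \frac{1}{b}}{3} = \frac{2}{27 b}$)
$J{\left(6 \right)} M{\left(S{\left(0,-4 \right)} \right)} = \left(-10 - 12\right) \frac{2}{27 \left(-7 - -4\right)} = \left(-10 - 12\right) \frac{2}{27 \left(-7 + 4\right)} = - 22 \frac{2}{27 \left(-3\right)} = - 22 \cdot \frac{2}{27} \left(- \frac{1}{3}\right) = \left(-22\right) \left(- \frac{2}{81}\right) = \frac{44}{81}$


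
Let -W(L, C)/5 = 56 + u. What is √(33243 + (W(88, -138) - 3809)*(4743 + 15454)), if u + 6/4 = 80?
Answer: 5*I*√14476738/2 ≈ 9512.1*I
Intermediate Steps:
u = 157/2 (u = -3/2 + 80 = 157/2 ≈ 78.500)
W(L, C) = -1345/2 (W(L, C) = -5*(56 + 157/2) = -5*269/2 = -1345/2)
√(33243 + (W(88, -138) - 3809)*(4743 + 15454)) = √(33243 + (-1345/2 - 3809)*(4743 + 15454)) = √(33243 - 8963/2*20197) = √(33243 - 181025711/2) = √(-180959225/2) = 5*I*√14476738/2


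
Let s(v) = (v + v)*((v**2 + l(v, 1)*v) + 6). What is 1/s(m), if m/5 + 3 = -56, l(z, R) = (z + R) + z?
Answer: -1/153863740 ≈ -6.4993e-9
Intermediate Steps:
l(z, R) = R + 2*z (l(z, R) = (R + z) + z = R + 2*z)
m = -295 (m = -15 + 5*(-56) = -15 - 280 = -295)
s(v) = 2*v*(6 + v**2 + v*(1 + 2*v)) (s(v) = (v + v)*((v**2 + (1 + 2*v)*v) + 6) = (2*v)*((v**2 + v*(1 + 2*v)) + 6) = (2*v)*(6 + v**2 + v*(1 + 2*v)) = 2*v*(6 + v**2 + v*(1 + 2*v)))
1/s(m) = 1/(2*(-295)*(6 - 295 + 3*(-295)**2)) = 1/(2*(-295)*(6 - 295 + 3*87025)) = 1/(2*(-295)*(6 - 295 + 261075)) = 1/(2*(-295)*260786) = 1/(-153863740) = -1/153863740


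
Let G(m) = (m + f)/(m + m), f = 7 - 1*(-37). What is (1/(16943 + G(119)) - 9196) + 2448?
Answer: -27211964318/4032597 ≈ -6748.0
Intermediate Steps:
f = 44 (f = 7 + 37 = 44)
G(m) = (44 + m)/(2*m) (G(m) = (m + 44)/(m + m) = (44 + m)/((2*m)) = (44 + m)*(1/(2*m)) = (44 + m)/(2*m))
(1/(16943 + G(119)) - 9196) + 2448 = (1/(16943 + (½)*(44 + 119)/119) - 9196) + 2448 = (1/(16943 + (½)*(1/119)*163) - 9196) + 2448 = (1/(16943 + 163/238) - 9196) + 2448 = (1/(4032597/238) - 9196) + 2448 = (238/4032597 - 9196) + 2448 = -37083761774/4032597 + 2448 = -27211964318/4032597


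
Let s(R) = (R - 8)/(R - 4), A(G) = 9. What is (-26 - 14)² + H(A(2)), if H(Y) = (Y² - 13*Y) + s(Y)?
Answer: 7821/5 ≈ 1564.2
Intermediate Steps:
s(R) = (-8 + R)/(-4 + R)
H(Y) = Y² - 13*Y + (-8 + Y)/(-4 + Y) (H(Y) = (Y² - 13*Y) + (-8 + Y)/(-4 + Y) = Y² - 13*Y + (-8 + Y)/(-4 + Y))
(-26 - 14)² + H(A(2)) = (-26 - 14)² + (-8 + 9 + 9*(-13 + 9)*(-4 + 9))/(-4 + 9) = (-40)² + (-8 + 9 + 9*(-4)*5)/5 = 1600 + (-8 + 9 - 180)/5 = 1600 + (⅕)*(-179) = 1600 - 179/5 = 7821/5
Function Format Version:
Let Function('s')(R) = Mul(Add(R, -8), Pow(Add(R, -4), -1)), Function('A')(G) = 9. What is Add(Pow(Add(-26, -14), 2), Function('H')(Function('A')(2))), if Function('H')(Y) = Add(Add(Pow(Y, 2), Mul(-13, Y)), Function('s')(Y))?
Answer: Rational(7821, 5) ≈ 1564.2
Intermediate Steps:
Function('s')(R) = Mul(Pow(Add(-4, R), -1), Add(-8, R)) (Function('s')(R) = Mul(Add(-8, R), Pow(Add(-4, R), -1)) = Mul(Pow(Add(-4, R), -1), Add(-8, R)))
Function('H')(Y) = Add(Pow(Y, 2), Mul(-13, Y), Mul(Pow(Add(-4, Y), -1), Add(-8, Y))) (Function('H')(Y) = Add(Add(Pow(Y, 2), Mul(-13, Y)), Mul(Pow(Add(-4, Y), -1), Add(-8, Y))) = Add(Pow(Y, 2), Mul(-13, Y), Mul(Pow(Add(-4, Y), -1), Add(-8, Y))))
Add(Pow(Add(-26, -14), 2), Function('H')(Function('A')(2))) = Add(Pow(Add(-26, -14), 2), Mul(Pow(Add(-4, 9), -1), Add(-8, 9, Mul(9, Add(-13, 9), Add(-4, 9))))) = Add(Pow(-40, 2), Mul(Pow(5, -1), Add(-8, 9, Mul(9, -4, 5)))) = Add(1600, Mul(Rational(1, 5), Add(-8, 9, -180))) = Add(1600, Mul(Rational(1, 5), -179)) = Add(1600, Rational(-179, 5)) = Rational(7821, 5)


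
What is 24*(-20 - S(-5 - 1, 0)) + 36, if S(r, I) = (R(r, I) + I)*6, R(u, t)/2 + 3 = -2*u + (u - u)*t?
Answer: -3036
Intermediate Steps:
R(u, t) = -6 - 4*u (R(u, t) = -6 + 2*(-2*u + (u - u)*t) = -6 + 2*(-2*u + 0*t) = -6 + 2*(-2*u + 0) = -6 + 2*(-2*u) = -6 - 4*u)
S(r, I) = -36 - 24*r + 6*I (S(r, I) = ((-6 - 4*r) + I)*6 = (-6 + I - 4*r)*6 = -36 - 24*r + 6*I)
24*(-20 - S(-5 - 1, 0)) + 36 = 24*(-20 - (-36 - 24*(-5 - 1) + 6*0)) + 36 = 24*(-20 - (-36 - 24*(-6) + 0)) + 36 = 24*(-20 - (-36 + 144 + 0)) + 36 = 24*(-20 - 1*108) + 36 = 24*(-20 - 108) + 36 = 24*(-128) + 36 = -3072 + 36 = -3036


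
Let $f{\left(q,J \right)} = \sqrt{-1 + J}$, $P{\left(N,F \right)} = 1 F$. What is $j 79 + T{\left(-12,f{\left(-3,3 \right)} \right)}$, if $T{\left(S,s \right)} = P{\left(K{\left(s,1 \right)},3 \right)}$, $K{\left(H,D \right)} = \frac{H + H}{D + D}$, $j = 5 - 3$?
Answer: $161$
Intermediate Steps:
$j = 2$
$K{\left(H,D \right)} = \frac{H}{D}$ ($K{\left(H,D \right)} = \frac{2 H}{2 D} = 2 H \frac{1}{2 D} = \frac{H}{D}$)
$P{\left(N,F \right)} = F$
$T{\left(S,s \right)} = 3$
$j 79 + T{\left(-12,f{\left(-3,3 \right)} \right)} = 2 \cdot 79 + 3 = 158 + 3 = 161$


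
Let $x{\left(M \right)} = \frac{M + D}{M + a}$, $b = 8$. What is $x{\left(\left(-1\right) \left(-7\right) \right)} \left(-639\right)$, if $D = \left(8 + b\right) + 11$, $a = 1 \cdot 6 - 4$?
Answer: $-2414$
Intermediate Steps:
$a = 2$ ($a = 6 - 4 = 2$)
$D = 27$ ($D = \left(8 + 8\right) + 11 = 16 + 11 = 27$)
$x{\left(M \right)} = \frac{27 + M}{2 + M}$ ($x{\left(M \right)} = \frac{M + 27}{M + 2} = \frac{27 + M}{2 + M}$)
$x{\left(\left(-1\right) \left(-7\right) \right)} \left(-639\right) = \frac{27 - -7}{2 - -7} \left(-639\right) = \frac{27 + 7}{2 + 7} \left(-639\right) = \frac{1}{9} \cdot 34 \left(-639\right) = \frac{34}{9} \left(-639\right) = -2414$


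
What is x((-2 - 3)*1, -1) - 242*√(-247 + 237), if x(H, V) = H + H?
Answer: -10 - 242*I*√10 ≈ -10.0 - 765.27*I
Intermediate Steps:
x(H, V) = 2*H
x((-2 - 3)*1, -1) - 242*√(-247 + 237) = 2*((-2 - 3)*1) - 242*√(-247 + 237) = 2*(-5*1) - 242*I*√10 = 2*(-5) - 242*I*√10 = -10 - 242*I*√10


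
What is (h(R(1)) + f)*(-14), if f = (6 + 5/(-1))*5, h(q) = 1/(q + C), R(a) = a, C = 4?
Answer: -364/5 ≈ -72.800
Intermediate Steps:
h(q) = 1/(4 + q) (h(q) = 1/(q + 4) = 1/(4 + q))
f = 5 (f = (6 + 5*(-1))*5 = (6 - 5)*5 = 1*5 = 5)
(h(R(1)) + f)*(-14) = (1/(4 + 1) + 5)*(-14) = (1/5 + 5)*(-14) = (⅕ + 5)*(-14) = (26/5)*(-14) = -364/5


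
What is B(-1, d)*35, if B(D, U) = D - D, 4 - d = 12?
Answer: 0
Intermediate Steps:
d = -8 (d = 4 - 1*12 = 4 - 12 = -8)
B(D, U) = 0
B(-1, d)*35 = 0*35 = 0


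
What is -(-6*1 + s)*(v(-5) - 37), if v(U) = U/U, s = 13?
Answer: 252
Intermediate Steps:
v(U) = 1
-(-6*1 + s)*(v(-5) - 37) = -(-6*1 + 13)*(1 - 37) = -(-6 + 13)*(-36) = -7*(-36) = -1*(-252) = 252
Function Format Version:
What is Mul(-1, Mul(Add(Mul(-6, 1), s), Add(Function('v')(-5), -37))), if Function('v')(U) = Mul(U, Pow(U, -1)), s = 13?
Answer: 252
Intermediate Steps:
Function('v')(U) = 1
Mul(-1, Mul(Add(Mul(-6, 1), s), Add(Function('v')(-5), -37))) = Mul(-1, Mul(Add(Mul(-6, 1), 13), Add(1, -37))) = Mul(-1, Mul(Add(-6, 13), -36)) = Mul(-1, Mul(7, -36)) = Mul(-1, -252) = 252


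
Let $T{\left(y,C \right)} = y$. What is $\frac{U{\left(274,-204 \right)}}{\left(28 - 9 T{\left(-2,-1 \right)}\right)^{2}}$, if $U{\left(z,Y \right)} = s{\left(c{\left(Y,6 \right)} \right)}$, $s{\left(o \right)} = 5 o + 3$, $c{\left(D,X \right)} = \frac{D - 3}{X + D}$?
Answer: $\frac{181}{46552} \approx 0.0038881$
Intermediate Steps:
$c{\left(D,X \right)} = \frac{-3 + D}{D + X}$
$s{\left(o \right)} = 3 + 5 o$
$U{\left(z,Y \right)} = 3 + \frac{5 \left(-3 + Y\right)}{6 + Y}$ ($U{\left(z,Y \right)} = 3 + 5 \frac{-3 + Y}{Y + 6} = 3 + 5 \frac{-3 + Y}{6 + Y} = 3 + \frac{5 \left(-3 + Y\right)}{6 + Y}$)
$\frac{U{\left(274,-204 \right)}}{\left(28 - 9 T{\left(-2,-1 \right)}\right)^{2}} = \frac{\frac{1}{6 - 204} \left(3 + 8 \left(-204\right)\right)}{\left(28 - -18\right)^{2}} = \frac{\frac{1}{-198} \left(3 - 1632\right)}{\left(28 + 18\right)^{2}} = \frac{\left(- \frac{1}{198}\right) \left(-1629\right)}{46^{2}} = \frac{181}{22 \cdot 2116} = \frac{181}{22} \cdot \frac{1}{2116} = \frac{181}{46552}$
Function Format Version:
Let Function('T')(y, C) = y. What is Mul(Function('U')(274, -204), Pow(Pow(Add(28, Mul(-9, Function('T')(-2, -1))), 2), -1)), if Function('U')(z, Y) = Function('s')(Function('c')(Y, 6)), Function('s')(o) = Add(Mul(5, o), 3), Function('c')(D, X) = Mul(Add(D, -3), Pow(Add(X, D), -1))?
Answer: Rational(181, 46552) ≈ 0.0038881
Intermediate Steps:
Function('c')(D, X) = Mul(Pow(Add(D, X), -1), Add(-3, D)) (Function('c')(D, X) = Mul(Add(-3, D), Pow(Add(D, X), -1)) = Mul(Pow(Add(D, X), -1), Add(-3, D)))
Function('s')(o) = Add(3, Mul(5, o))
Function('U')(z, Y) = Add(3, Mul(5, Pow(Add(6, Y), -1), Add(-3, Y))) (Function('U')(z, Y) = Add(3, Mul(5, Mul(Pow(Add(Y, 6), -1), Add(-3, Y)))) = Add(3, Mul(5, Mul(Pow(Add(6, Y), -1), Add(-3, Y)))) = Add(3, Mul(5, Pow(Add(6, Y), -1), Add(-3, Y))))
Mul(Function('U')(274, -204), Pow(Pow(Add(28, Mul(-9, Function('T')(-2, -1))), 2), -1)) = Mul(Mul(Pow(Add(6, -204), -1), Add(3, Mul(8, -204))), Pow(Pow(Add(28, Mul(-9, -2)), 2), -1)) = Mul(Mul(Pow(-198, -1), Add(3, -1632)), Pow(Pow(Add(28, 18), 2), -1)) = Mul(Mul(Rational(-1, 198), -1629), Pow(Pow(46, 2), -1)) = Mul(Rational(181, 22), Pow(2116, -1)) = Mul(Rational(181, 22), Rational(1, 2116)) = Rational(181, 46552)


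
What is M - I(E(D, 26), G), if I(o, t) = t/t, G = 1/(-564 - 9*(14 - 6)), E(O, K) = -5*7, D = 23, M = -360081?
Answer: -360082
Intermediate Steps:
E(O, K) = -35
G = -1/636 (G = 1/(-564 - 9*8) = 1/(-564 - 72) = 1/(-636) = -1/636 ≈ -0.0015723)
I(o, t) = 1
M - I(E(D, 26), G) = -360081 - 1*1 = -360081 - 1 = -360082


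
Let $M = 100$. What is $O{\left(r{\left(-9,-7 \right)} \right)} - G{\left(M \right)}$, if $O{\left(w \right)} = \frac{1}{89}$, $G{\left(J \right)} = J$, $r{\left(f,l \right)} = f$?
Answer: $- \frac{8899}{89} \approx -99.989$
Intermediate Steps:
$O{\left(w \right)} = \frac{1}{89}$
$O{\left(r{\left(-9,-7 \right)} \right)} - G{\left(M \right)} = \frac{1}{89} - 100 = - \frac{8899}{89}$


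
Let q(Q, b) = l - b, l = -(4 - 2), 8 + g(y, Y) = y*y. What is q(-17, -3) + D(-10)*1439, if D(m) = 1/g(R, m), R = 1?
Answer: -1432/7 ≈ -204.57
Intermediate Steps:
g(y, Y) = -8 + y**2 (g(y, Y) = -8 + y*y = -8 + y**2)
l = -2 (l = -1*2 = -2)
q(Q, b) = -2 - b
D(m) = -1/7 (D(m) = 1/(-8 + 1**2) = 1/(-8 + 1) = 1/(-7) = -1/7)
q(-17, -3) + D(-10)*1439 = (-2 - 1*(-3)) - 1/7*1439 = (-2 + 3) - 1439/7 = 1 - 1439/7 = -1432/7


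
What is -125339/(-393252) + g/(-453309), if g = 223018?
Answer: -10294992595/59421556956 ≈ -0.17325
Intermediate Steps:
-125339/(-393252) + g/(-453309) = -125339/(-393252) + 223018/(-453309) = -125339*(-1/393252) + 223018*(-1/453309) = 125339/393252 - 223018/453309 = -10294992595/59421556956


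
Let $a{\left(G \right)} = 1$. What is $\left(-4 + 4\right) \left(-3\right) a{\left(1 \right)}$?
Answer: $0$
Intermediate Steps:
$\left(-4 + 4\right) \left(-3\right) a{\left(1 \right)} = \left(-4 + 4\right) \left(-3\right) 1 = 0 \left(-3\right) 1 = 0 \cdot 1 = 0$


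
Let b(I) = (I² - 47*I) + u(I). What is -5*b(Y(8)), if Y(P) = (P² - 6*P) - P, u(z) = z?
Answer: 1520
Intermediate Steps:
Y(P) = P² - 7*P
b(I) = I² - 46*I (b(I) = (I² - 47*I) + I = I² - 46*I)
-5*b(Y(8)) = -5*8*(-7 + 8)*(-46 + 8*(-7 + 8)) = -5*8*1*(-46 + 8*1) = -40*(-46 + 8) = -40*(-38) = -5*(-304) = 1520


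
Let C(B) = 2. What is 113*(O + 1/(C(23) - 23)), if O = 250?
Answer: 593137/21 ≈ 28245.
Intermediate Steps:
113*(O + 1/(C(23) - 23)) = 113*(250 + 1/(2 - 23)) = 113*(250 + 1/(-21)) = 113*(250 - 1/21) = 113*(5249/21) = 593137/21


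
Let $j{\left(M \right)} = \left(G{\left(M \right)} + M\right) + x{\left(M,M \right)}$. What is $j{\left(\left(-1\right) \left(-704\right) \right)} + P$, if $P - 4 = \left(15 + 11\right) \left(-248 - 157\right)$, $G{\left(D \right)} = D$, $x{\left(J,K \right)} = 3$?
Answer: $-9115$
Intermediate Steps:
$j{\left(M \right)} = 3 + 2 M$ ($j{\left(M \right)} = \left(M + M\right) + 3 = 2 M + 3 = 3 + 2 M$)
$P = -10526$ ($P = 4 + \left(15 + 11\right) \left(-248 - 157\right) = 4 + 26 \left(-405\right) = 4 - 10530 = -10526$)
$j{\left(\left(-1\right) \left(-704\right) \right)} + P = \left(3 + 2 \left(\left(-1\right) \left(-704\right)\right)\right) - 10526 = \left(3 + 2 \cdot 704\right) - 10526 = \left(3 + 1408\right) - 10526 = 1411 - 10526 = -9115$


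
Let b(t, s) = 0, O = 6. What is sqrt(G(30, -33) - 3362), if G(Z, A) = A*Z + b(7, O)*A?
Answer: 16*I*sqrt(17) ≈ 65.97*I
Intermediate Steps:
G(Z, A) = A*Z (G(Z, A) = A*Z + 0*A = A*Z + 0 = A*Z)
sqrt(G(30, -33) - 3362) = sqrt(-33*30 - 3362) = sqrt(-990 - 3362) = sqrt(-4352) = 16*I*sqrt(17)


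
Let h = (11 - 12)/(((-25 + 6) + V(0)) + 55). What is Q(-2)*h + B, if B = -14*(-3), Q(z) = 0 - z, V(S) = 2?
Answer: 797/19 ≈ 41.947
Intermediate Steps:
h = -1/38 (h = (11 - 12)/(((-25 + 6) + 2) + 55) = -1/((-19 + 2) + 55) = -1/(-17 + 55) = -1/38 ≈ -0.026316)
Q(z) = -z
B = 42
Q(-2)*h + B = -1*(-2)*(-1/38) + 42 = 2*(-1/38) + 42 = -1/19 + 42 = 797/19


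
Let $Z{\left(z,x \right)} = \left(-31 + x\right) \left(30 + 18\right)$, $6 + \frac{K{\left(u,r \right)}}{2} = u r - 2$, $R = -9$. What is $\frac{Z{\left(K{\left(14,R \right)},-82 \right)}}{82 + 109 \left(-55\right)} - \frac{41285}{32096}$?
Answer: $- \frac{23343167}{63261216} \approx -0.369$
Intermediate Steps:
$K{\left(u,r \right)} = -16 + 2 r u$ ($K{\left(u,r \right)} = -12 + 2 \left(u r - 2\right) = -12 + 2 \left(r u - 2\right) = -12 + 2 \left(-2 + r u\right) = -12 + \left(-4 + 2 r u\right) = -16 + 2 r u$)
$Z{\left(z,x \right)} = -1488 + 48 x$ ($Z{\left(z,x \right)} = \left(-31 + x\right) 48 = -1488 + 48 x$)
$\frac{Z{\left(K{\left(14,R \right)},-82 \right)}}{82 + 109 \left(-55\right)} - \frac{41285}{32096} = \frac{-1488 + 48 \left(-82\right)}{82 + 109 \left(-55\right)} - \frac{41285}{32096} = \frac{-1488 - 3936}{82 - 5995} - \frac{41285}{32096} = - \frac{5424}{-5913} - \frac{41285}{32096} = \left(-5424\right) \left(- \frac{1}{5913}\right) - \frac{41285}{32096} = \frac{1808}{1971} - \frac{41285}{32096} = - \frac{23343167}{63261216}$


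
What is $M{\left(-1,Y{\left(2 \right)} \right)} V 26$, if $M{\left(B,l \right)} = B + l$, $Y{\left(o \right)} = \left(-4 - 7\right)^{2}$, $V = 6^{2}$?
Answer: $112320$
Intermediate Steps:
$V = 36$
$Y{\left(o \right)} = 121$ ($Y{\left(o \right)} = \left(-4 - 7\right)^{2} = \left(-11\right)^{2} = 121$)
$M{\left(-1,Y{\left(2 \right)} \right)} V 26 = \left(-1 + 121\right) 36 \cdot 26 = 120 \cdot 36 \cdot 26 = 4320 \cdot 26 = 112320$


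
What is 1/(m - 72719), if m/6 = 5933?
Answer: -1/37121 ≈ -2.6939e-5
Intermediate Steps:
m = 35598 (m = 6*5933 = 35598)
1/(m - 72719) = 1/(35598 - 72719) = 1/(-37121) = -1/37121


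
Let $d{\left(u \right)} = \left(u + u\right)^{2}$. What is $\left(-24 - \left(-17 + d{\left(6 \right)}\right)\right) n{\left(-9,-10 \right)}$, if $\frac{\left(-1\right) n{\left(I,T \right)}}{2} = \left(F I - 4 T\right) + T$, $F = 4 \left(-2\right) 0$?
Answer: $9060$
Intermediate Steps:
$d{\left(u \right)} = 4 u^{2}$ ($d{\left(u \right)} = \left(2 u\right)^{2} = 4 u^{2}$)
$F = 0$ ($F = \left(-8\right) 0 = 0$)
$n{\left(I,T \right)} = 6 T$ ($n{\left(I,T \right)} = - 2 \left(\left(0 I - 4 T\right) + T\right) = - 2 \left(\left(0 - 4 T\right) + T\right) = - 2 \left(- 4 T + T\right) = - 2 \left(- 3 T\right) = 6 T$)
$\left(-24 - \left(-17 + d{\left(6 \right)}\right)\right) n{\left(-9,-10 \right)} = \left(-24 + \left(17 - 4 \cdot 6^{2}\right)\right) 6 \left(-10\right) = \left(-24 + \left(17 - 4 \cdot 36\right)\right) \left(-60\right) = \left(-24 + \left(17 - 144\right)\right) \left(-60\right) = \left(-24 - 127\right) \left(-60\right) = \left(-151\right) \left(-60\right) = 9060$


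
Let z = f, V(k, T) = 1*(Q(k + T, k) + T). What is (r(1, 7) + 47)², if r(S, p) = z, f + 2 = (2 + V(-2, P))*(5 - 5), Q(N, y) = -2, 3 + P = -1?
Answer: 2025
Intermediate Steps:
P = -4 (P = -3 - 1 = -4)
V(k, T) = -2 + T (V(k, T) = 1*(-2 + T) = -2 + T)
f = -2 (f = -2 + (2 + (-2 - 4))*(5 - 5) = -2 + (2 - 6)*0 = -2 - 4*0 = -2 + 0 = -2)
z = -2
r(S, p) = -2
(r(1, 7) + 47)² = (-2 + 47)² = 45² = 2025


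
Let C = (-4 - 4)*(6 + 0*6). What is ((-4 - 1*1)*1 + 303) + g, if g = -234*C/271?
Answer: 91990/271 ≈ 339.45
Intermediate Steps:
C = -48 (C = -8*(6 + 0) = -8*6 = -48)
g = 11232/271 (g = -234/(271/(-48)) = -234/(271*(-1/48)) = -234/(-271/48) = -234*(-48/271) = 11232/271 ≈ 41.446)
((-4 - 1*1)*1 + 303) + g = ((-4 - 1*1)*1 + 303) + 11232/271 = ((-4 - 1)*1 + 303) + 11232/271 = (-5*1 + 303) + 11232/271 = (-5 + 303) + 11232/271 = 298 + 11232/271 = 91990/271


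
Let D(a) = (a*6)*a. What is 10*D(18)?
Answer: 19440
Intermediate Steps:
D(a) = 6*a**2 (D(a) = (6*a)*a = 6*a**2)
10*D(18) = 10*(6*18**2) = 10*(6*324) = 10*1944 = 19440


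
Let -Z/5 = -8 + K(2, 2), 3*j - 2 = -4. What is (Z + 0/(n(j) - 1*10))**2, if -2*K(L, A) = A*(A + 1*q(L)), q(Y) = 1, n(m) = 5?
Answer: 3025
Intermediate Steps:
j = -2/3 (j = 2/3 + (1/3)*(-4) = 2/3 - 4/3 = -2/3 ≈ -0.66667)
K(L, A) = -A*(1 + A)/2 (K(L, A) = -A*(A + 1*1)/2 = -A*(A + 1)/2 = -A*(1 + A)/2)
Z = 55 (Z = -5*(-8 - 1/2*2*(1 + 2)) = -5*(-8 - 1/2*2*3) = -5*(-8 - 3) = -5*(-11) = 55)
(Z + 0/(n(j) - 1*10))**2 = (55 + 0/(5 - 1*10))**2 = (55 + 0/(5 - 10))**2 = (55 + 0/(-5))**2 = (55 + 0*(-1/5))**2 = (55 + 0)**2 = 55**2 = 3025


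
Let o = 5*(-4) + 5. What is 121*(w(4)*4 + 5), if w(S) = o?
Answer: -6655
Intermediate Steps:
o = -15 (o = -20 + 5 = -15)
w(S) = -15
121*(w(4)*4 + 5) = 121*(-15*4 + 5) = 121*(-60 + 5) = 121*(-55) = -6655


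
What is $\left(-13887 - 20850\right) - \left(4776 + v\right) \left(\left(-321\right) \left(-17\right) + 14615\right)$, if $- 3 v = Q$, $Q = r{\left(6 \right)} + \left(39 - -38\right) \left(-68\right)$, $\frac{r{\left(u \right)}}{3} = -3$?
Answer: $- \frac{392973467}{3} \approx -1.3099 \cdot 10^{8}$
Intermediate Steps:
$r{\left(u \right)} = -9$ ($r{\left(u \right)} = 3 \left(-3\right) = -9$)
$Q = -5245$ ($Q = -9 + \left(39 - -38\right) \left(-68\right) = -9 + \left(39 + 38\right) \left(-68\right) = -9 + 77 \left(-68\right) = -9 - 5236 = -5245$)
$v = \frac{5245}{3}$ ($v = \left(- \frac{1}{3}\right) \left(-5245\right) = \frac{5245}{3} \approx 1748.3$)
$\left(-13887 - 20850\right) - \left(4776 + v\right) \left(\left(-321\right) \left(-17\right) + 14615\right) = \left(-13887 - 20850\right) - \left(4776 + \frac{5245}{3}\right) \left(\left(-321\right) \left(-17\right) + 14615\right) = \left(-13887 - 20850\right) - \frac{19573 \left(5457 + 14615\right)}{3} = -34737 - \frac{19573}{3} \cdot 20072 = -34737 - \frac{392869256}{3} = - \frac{392973467}{3}$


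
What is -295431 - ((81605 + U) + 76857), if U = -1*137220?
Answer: -316673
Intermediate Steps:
U = -137220
-295431 - ((81605 + U) + 76857) = -295431 - ((81605 - 137220) + 76857) = -295431 - (-55615 + 76857) = -295431 - 1*21242 = -295431 - 21242 = -316673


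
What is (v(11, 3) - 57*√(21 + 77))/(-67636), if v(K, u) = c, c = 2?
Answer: -1/33818 + 399*√2/67636 ≈ 0.0083132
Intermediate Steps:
v(K, u) = 2
(v(11, 3) - 57*√(21 + 77))/(-67636) = (2 - 57*√(21 + 77))/(-67636) = (2 - 399*√2)*(-1/67636) = -1/33818 + 399*√2/67636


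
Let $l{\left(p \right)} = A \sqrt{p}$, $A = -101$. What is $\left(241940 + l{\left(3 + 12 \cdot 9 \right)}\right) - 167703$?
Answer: $74237 - 101 \sqrt{111} \approx 73173.0$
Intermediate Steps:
$l{\left(p \right)} = - 101 \sqrt{p}$
$\left(241940 + l{\left(3 + 12 \cdot 9 \right)}\right) - 167703 = \left(241940 - 101 \sqrt{3 + 12 \cdot 9}\right) - 167703 = \left(241940 - 101 \sqrt{3 + 108}\right) - 167703 = \left(241940 - 101 \sqrt{111}\right) - 167703 = 74237 - 101 \sqrt{111}$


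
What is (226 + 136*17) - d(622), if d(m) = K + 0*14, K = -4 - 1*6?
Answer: 2548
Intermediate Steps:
K = -10 (K = -4 - 6 = -10)
d(m) = -10 (d(m) = -10 + 0*14 = -10 + 0 = -10)
(226 + 136*17) - d(622) = (226 + 136*17) - 1*(-10) = (226 + 2312) + 10 = 2538 + 10 = 2548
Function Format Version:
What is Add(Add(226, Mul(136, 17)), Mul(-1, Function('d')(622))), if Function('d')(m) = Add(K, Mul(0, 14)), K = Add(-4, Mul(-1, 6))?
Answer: 2548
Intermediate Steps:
K = -10 (K = Add(-4, -6) = -10)
Function('d')(m) = -10 (Function('d')(m) = Add(-10, Mul(0, 14)) = Add(-10, 0) = -10)
Add(Add(226, Mul(136, 17)), Mul(-1, Function('d')(622))) = Add(Add(226, Mul(136, 17)), Mul(-1, -10)) = Add(Add(226, 2312), 10) = Add(2538, 10) = 2548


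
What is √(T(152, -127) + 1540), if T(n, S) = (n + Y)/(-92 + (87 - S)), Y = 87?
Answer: √22950518/122 ≈ 39.268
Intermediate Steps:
T(n, S) = (87 + n)/(-5 - S) (T(n, S) = (n + 87)/(-92 + (87 - S)) = (87 + n)/(-5 - S))
√(T(152, -127) + 1540) = √((-87 - 1*152)/(5 - 127) + 1540) = √((-87 - 152)/(-122) + 1540) = √(-1/122*(-239) + 1540) = √(239/122 + 1540) = √(188119/122) = √22950518/122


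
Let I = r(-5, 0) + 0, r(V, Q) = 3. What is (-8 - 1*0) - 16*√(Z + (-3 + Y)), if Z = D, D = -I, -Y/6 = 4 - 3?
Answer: -8 - 32*I*√3 ≈ -8.0 - 55.426*I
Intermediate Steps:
I = 3 (I = 3 + 0 = 3)
Y = -6 (Y = -6*(4 - 3) = -6*1 = -6)
D = -3 (D = -1*3 = -3)
Z = -3
(-8 - 1*0) - 16*√(Z + (-3 + Y)) = (-8 - 1*0) - 16*√(-3 + (-3 - 6)) = (-8 + 0) - 16*√(-3 - 9) = -8 - 32*I*√3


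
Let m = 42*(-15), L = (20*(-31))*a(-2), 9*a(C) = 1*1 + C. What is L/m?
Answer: -62/567 ≈ -0.10935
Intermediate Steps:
a(C) = ⅑ + C/9 (a(C) = (1*1 + C)/9 = (1 + C)/9 = ⅑ + C/9)
L = 620/9 (L = (20*(-31))*(⅑ + (⅑)*(-2)) = -620*(⅑ - 2/9) = -620*(-⅑) = 620/9 ≈ 68.889)
m = -630
L/m = (620/9)/(-630) = (620/9)*(-1/630) = -62/567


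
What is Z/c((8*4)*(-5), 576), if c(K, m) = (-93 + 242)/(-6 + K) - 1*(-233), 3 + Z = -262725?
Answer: -4845872/4281 ≈ -1131.9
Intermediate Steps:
Z = -262728 (Z = -3 - 262725 = -262728)
c(K, m) = 233 + 149/(-6 + K) (c(K, m) = 149/(-6 + K) + 233 = 233 + 149/(-6 + K))
Z/c((8*4)*(-5), 576) = -262728*(-6 + (8*4)*(-5))/(-1249 + 233*((8*4)*(-5))) = -262728*(-6 + 32*(-5))/(-1249 + 233*(32*(-5))) = -262728*(-6 - 160)/(-1249 + 233*(-160)) = -262728*(-166/(-1249 - 37280)) = -262728/((-1/166*(-38529))) = -262728/38529/166 = -262728*166/38529 = -4845872/4281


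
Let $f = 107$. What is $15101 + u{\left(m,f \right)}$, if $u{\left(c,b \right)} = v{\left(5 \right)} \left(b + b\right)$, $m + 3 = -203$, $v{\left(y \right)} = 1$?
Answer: $15315$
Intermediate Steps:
$m = -206$ ($m = -3 - 203 = -206$)
$u{\left(c,b \right)} = 2 b$ ($u{\left(c,b \right)} = 1 \left(b + b\right) = 1 \cdot 2 b = 2 b$)
$15101 + u{\left(m,f \right)} = 15101 + 2 \cdot 107 = 15101 + 214 = 15315$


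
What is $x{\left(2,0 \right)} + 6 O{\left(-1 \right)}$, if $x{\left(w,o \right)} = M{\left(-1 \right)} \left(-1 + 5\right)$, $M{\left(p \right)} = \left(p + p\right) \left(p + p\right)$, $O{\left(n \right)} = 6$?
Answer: $52$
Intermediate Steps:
$M{\left(p \right)} = 4 p^{2}$ ($M{\left(p \right)} = 2 p 2 p = 4 p^{2}$)
$x{\left(w,o \right)} = 16$ ($x{\left(w,o \right)} = 4 \left(-1\right)^{2} \left(-1 + 5\right) = 4 \cdot 1 \cdot 4 = 4 \cdot 4 = 16$)
$x{\left(2,0 \right)} + 6 O{\left(-1 \right)} = 16 + 6 \cdot 6 = 16 + 36 = 52$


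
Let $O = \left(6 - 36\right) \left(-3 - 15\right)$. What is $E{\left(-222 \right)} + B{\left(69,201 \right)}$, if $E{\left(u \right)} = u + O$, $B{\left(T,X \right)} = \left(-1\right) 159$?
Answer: $159$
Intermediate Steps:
$B{\left(T,X \right)} = -159$
$O = 540$ ($O = \left(-30\right) \left(-18\right) = 540$)
$E{\left(u \right)} = 540 + u$ ($E{\left(u \right)} = u + 540 = 540 + u$)
$E{\left(-222 \right)} + B{\left(69,201 \right)} = \left(540 - 222\right) - 159 = 318 - 159 = 159$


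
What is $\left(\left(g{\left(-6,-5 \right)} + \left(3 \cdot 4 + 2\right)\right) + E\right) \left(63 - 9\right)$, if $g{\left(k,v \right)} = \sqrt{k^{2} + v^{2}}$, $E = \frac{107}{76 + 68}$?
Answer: $\frac{6369}{8} + 54 \sqrt{61} \approx 1217.9$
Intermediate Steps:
$E = \frac{107}{144} \approx 0.74306$
$\left(\left(g{\left(-6,-5 \right)} + \left(3 \cdot 4 + 2\right)\right) + E\right) \left(63 - 9\right) = \left(\left(\sqrt{\left(-6\right)^{2} + \left(-5\right)^{2}} + \left(3 \cdot 4 + 2\right)\right) + \frac{107}{144}\right) \left(63 - 9\right) = \left(\left(\sqrt{36 + 25} + \left(12 + 2\right)\right) + \frac{107}{144}\right) \left(63 - 9\right) = \left(\left(\sqrt{61} + 14\right) + \frac{107}{144}\right) 54 = \left(\left(14 + \sqrt{61}\right) + \frac{107}{144}\right) 54 = \left(\frac{2123}{144} + \sqrt{61}\right) 54 = \frac{6369}{8} + 54 \sqrt{61}$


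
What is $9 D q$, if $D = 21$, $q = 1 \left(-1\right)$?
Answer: $-189$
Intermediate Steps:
$q = -1$
$9 D q = 9 \cdot 21 \left(-1\right) = 189 \left(-1\right) = -189$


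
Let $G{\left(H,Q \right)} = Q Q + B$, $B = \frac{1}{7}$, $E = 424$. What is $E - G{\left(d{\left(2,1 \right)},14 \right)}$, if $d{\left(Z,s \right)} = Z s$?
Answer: $\frac{1595}{7} \approx 227.86$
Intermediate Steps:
$B = \frac{1}{7} \approx 0.14286$
$G{\left(H,Q \right)} = \frac{1}{7} + Q^{2}$ ($G{\left(H,Q \right)} = Q Q + \frac{1}{7} = Q^{2} + \frac{1}{7} = \frac{1}{7} + Q^{2}$)
$E - G{\left(d{\left(2,1 \right)},14 \right)} = 424 - \left(\frac{1}{7} + 14^{2}\right) = 424 - \left(\frac{1}{7} + 196\right) = 424 - \frac{1373}{7} = \frac{1595}{7}$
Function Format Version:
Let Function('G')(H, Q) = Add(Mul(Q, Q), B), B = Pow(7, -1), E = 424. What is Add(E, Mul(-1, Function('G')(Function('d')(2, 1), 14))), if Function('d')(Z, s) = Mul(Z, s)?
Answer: Rational(1595, 7) ≈ 227.86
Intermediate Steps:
B = Rational(1, 7) ≈ 0.14286
Function('G')(H, Q) = Add(Rational(1, 7), Pow(Q, 2)) (Function('G')(H, Q) = Add(Mul(Q, Q), Rational(1, 7)) = Add(Pow(Q, 2), Rational(1, 7)) = Add(Rational(1, 7), Pow(Q, 2)))
Add(E, Mul(-1, Function('G')(Function('d')(2, 1), 14))) = Add(424, Mul(-1, Add(Rational(1, 7), Pow(14, 2)))) = Add(424, Mul(-1, Add(Rational(1, 7), 196))) = Add(424, Mul(-1, Rational(1373, 7))) = Add(424, Rational(-1373, 7)) = Rational(1595, 7)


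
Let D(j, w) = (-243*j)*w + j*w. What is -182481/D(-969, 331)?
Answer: -60827/25872946 ≈ -0.0023510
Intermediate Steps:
D(j, w) = -242*j*w (D(j, w) = -243*j*w + j*w = -242*j*w)
-182481/D(-969, 331) = -182481/((-242*(-969)*331)) = -182481/77618838 = -182481*1/77618838 = -60827/25872946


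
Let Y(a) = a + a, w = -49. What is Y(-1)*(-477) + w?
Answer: 905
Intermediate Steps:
Y(a) = 2*a
Y(-1)*(-477) + w = (2*(-1))*(-477) - 49 = -2*(-477) - 49 = 954 - 49 = 905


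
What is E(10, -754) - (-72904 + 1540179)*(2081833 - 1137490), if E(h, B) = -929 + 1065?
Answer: -1385610875189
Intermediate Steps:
E(h, B) = 136
E(10, -754) - (-72904 + 1540179)*(2081833 - 1137490) = 136 - (-72904 + 1540179)*(2081833 - 1137490) = 136 - 1467275*944343 = 136 - 1*1385610875325 = 136 - 1385610875325 = -1385610875189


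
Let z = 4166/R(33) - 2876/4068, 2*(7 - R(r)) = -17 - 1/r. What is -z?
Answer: -69723499/260352 ≈ -267.80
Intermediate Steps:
R(r) = 31/2 + 1/(2*r) (R(r) = 7 - (-17 - 1/r)/2 = 7 + (17/2 + 1/(2*r)) = 31/2 + 1/(2*r))
z = 69723499/260352 (z = 4166/(((½)*(1 + 31*33)/33)) - 2876/4068 = 4166/(((½)*(1/33)*(1 + 1023))) - 2876*1/4068 = 4166/(((½)*(1/33)*1024)) - 719/1017 = 4166/(512/33) - 719/1017 = 4166*(33/512) - 719/1017 = 68739/256 - 719/1017 = 69723499/260352 ≈ 267.80)
-z = -1*69723499/260352 = -69723499/260352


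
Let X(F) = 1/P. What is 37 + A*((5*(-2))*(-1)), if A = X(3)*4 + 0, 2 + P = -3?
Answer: 29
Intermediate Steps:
P = -5 (P = -2 - 3 = -5)
X(F) = -1/5 (X(F) = 1/(-5) = 1*(-1/5) = -1/5)
A = -4/5 (A = -1/5*4 + 0 = -4/5 + 0 = -4/5 ≈ -0.80000)
37 + A*((5*(-2))*(-1)) = 37 - 4*5*(-2)*(-1)/5 = 37 - (-8)*(-1) = 37 - 4/5*10 = 37 - 8 = 29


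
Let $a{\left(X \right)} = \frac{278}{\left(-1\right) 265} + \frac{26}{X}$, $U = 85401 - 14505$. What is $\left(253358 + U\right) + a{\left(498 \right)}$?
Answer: $\frac{21395834413}{65985} \approx 3.2425 \cdot 10^{5}$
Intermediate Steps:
$U = 70896$
$a{\left(X \right)} = - \frac{278}{265} + \frac{26}{X}$ ($a{\left(X \right)} = \frac{278}{-265} + \frac{26}{X} = 278 \left(- \frac{1}{265}\right) + \frac{26}{X} = - \frac{278}{265} + \frac{26}{X}$)
$\left(253358 + U\right) + a{\left(498 \right)} = \left(253358 + 70896\right) - \left(\frac{278}{265} - \frac{26}{498}\right) = 324254 + \left(- \frac{278}{265} + 26 \cdot \frac{1}{498}\right) = 324254 + \left(- \frac{278}{265} + \frac{13}{249}\right) = 324254 - \frac{65777}{65985} = \frac{21395834413}{65985}$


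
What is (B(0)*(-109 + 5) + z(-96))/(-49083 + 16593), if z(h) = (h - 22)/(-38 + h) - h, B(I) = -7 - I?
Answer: -55267/2176830 ≈ -0.025389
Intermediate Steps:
z(h) = -h + (-22 + h)/(-38 + h) (z(h) = (-22 + h)/(-38 + h) - h = -h + (-22 + h)/(-38 + h))
(B(0)*(-109 + 5) + z(-96))/(-49083 + 16593) = ((-7 - 1*0)*(-109 + 5) + (-22 - 1*(-96)² + 39*(-96))/(-38 - 96))/(-49083 + 16593) = ((-7 + 0)*(-104) + (-22 - 1*9216 - 3744)/(-134))/(-32490) = (-7*(-104) - (-22 - 9216 - 3744)/134)*(-1/32490) = (728 - 1/134*(-12982))*(-1/32490) = (728 + 6491/67)*(-1/32490) = (55267/67)*(-1/32490) = -55267/2176830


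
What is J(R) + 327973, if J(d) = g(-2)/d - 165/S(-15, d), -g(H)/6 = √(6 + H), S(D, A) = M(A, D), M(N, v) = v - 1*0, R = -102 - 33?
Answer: 14759284/45 ≈ 3.2798e+5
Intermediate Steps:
R = -135
M(N, v) = v (M(N, v) = v + 0 = v)
S(D, A) = D
g(H) = -6*√(6 + H)
J(d) = 11 - 12/d (J(d) = (-6*√(6 - 2))/d - 165/(-15) = (-6*√4)/d - 165*(-1/15) = (-6*2)/d + 11 = -12/d + 11 = 11 - 12/d)
J(R) + 327973 = (11 - 12/(-135)) + 327973 = (11 - 12*(-1/135)) + 327973 = (11 + 4/45) + 327973 = 499/45 + 327973 = 14759284/45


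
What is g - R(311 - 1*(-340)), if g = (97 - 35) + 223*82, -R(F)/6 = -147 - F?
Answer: 13560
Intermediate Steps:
R(F) = 882 + 6*F (R(F) = -6*(-147 - F) = 882 + 6*F)
g = 18348 (g = 62 + 18286 = 18348)
g - R(311 - 1*(-340)) = 18348 - (882 + 6*(311 - 1*(-340))) = 18348 - (882 + 6*(311 + 340)) = 18348 - (882 + 6*651) = 18348 - (882 + 3906) = 18348 - 1*4788 = 18348 - 4788 = 13560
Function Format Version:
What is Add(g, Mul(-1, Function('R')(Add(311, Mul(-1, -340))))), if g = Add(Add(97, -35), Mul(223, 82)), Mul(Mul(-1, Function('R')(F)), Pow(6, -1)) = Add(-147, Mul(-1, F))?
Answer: 13560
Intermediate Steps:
Function('R')(F) = Add(882, Mul(6, F)) (Function('R')(F) = Mul(-6, Add(-147, Mul(-1, F))) = Add(882, Mul(6, F)))
g = 18348 (g = Add(62, 18286) = 18348)
Add(g, Mul(-1, Function('R')(Add(311, Mul(-1, -340))))) = Add(18348, Mul(-1, Add(882, Mul(6, Add(311, Mul(-1, -340)))))) = Add(18348, Mul(-1, Add(882, Mul(6, Add(311, 340))))) = Add(18348, Mul(-1, Add(882, Mul(6, 651)))) = Add(18348, Mul(-1, Add(882, 3906))) = Add(18348, Mul(-1, 4788)) = Add(18348, -4788) = 13560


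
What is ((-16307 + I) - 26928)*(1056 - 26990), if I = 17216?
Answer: 674776746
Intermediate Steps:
((-16307 + I) - 26928)*(1056 - 26990) = ((-16307 + 17216) - 26928)*(1056 - 26990) = (909 - 26928)*(-25934) = -26019*(-25934) = 674776746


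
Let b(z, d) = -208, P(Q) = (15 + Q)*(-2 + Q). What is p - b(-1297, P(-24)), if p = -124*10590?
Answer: -1312952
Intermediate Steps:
P(Q) = (-2 + Q)*(15 + Q)
p = -1313160
p - b(-1297, P(-24)) = -1313160 - 1*(-208) = -1313160 + 208 = -1312952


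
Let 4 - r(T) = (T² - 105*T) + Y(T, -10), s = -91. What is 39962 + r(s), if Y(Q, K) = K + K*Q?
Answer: 21230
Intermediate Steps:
r(T) = 14 - T² + 115*T (r(T) = 4 - ((T² - 105*T) - 10*(1 + T)) = 4 - ((T² - 105*T) + (-10 - 10*T)) = 4 - (-10 + T² - 115*T) = 4 + (10 - T² + 115*T) = 14 - T² + 115*T)
39962 + r(s) = 39962 + (14 - 1*(-91)² + 115*(-91)) = 39962 + (14 - 1*8281 - 10465) = 39962 + (14 - 8281 - 10465) = 39962 - 18732 = 21230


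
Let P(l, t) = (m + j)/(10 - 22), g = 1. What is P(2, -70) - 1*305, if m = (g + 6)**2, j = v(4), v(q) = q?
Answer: -3713/12 ≈ -309.42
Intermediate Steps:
j = 4
m = 49 (m = (1 + 6)**2 = 7**2 = 49)
P(l, t) = -53/12 (P(l, t) = (49 + 4)/(10 - 22) = 53/(-12) = 53*(-1/12) = -53/12)
P(2, -70) - 1*305 = -53/12 - 1*305 = -53/12 - 305 = -3713/12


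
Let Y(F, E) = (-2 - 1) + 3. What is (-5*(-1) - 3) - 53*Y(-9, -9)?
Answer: 2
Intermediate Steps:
Y(F, E) = 0 (Y(F, E) = -3 + 3 = 0)
(-5*(-1) - 3) - 53*Y(-9, -9) = (-5*(-1) - 3) - 53*0 = (5 - 3) + 0 = 2 + 0 = 2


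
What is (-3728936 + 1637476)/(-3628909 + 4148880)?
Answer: -2091460/519971 ≈ -4.0223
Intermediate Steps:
(-3728936 + 1637476)/(-3628909 + 4148880) = -2091460/519971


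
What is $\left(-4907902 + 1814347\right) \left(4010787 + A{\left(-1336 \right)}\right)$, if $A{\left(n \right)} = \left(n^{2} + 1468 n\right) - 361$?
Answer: $-11860918793070$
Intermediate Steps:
$A{\left(n \right)} = -361 + n^{2} + 1468 n$
$\left(-4907902 + 1814347\right) \left(4010787 + A{\left(-1336 \right)}\right) = \left(-4907902 + 1814347\right) \left(4010787 + \left(-361 + \left(-1336\right)^{2} + 1468 \left(-1336\right)\right)\right) = - 3093555 \left(4010787 - 176713\right) = \left(-3093555\right) 3834074 = -11860918793070$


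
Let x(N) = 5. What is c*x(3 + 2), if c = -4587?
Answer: -22935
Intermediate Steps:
c*x(3 + 2) = -4587*5 = -22935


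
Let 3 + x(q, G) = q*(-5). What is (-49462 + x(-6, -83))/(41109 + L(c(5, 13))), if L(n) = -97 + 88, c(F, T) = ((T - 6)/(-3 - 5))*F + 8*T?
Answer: -9887/8220 ≈ -1.2028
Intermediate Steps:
x(q, G) = -3 - 5*q (x(q, G) = -3 + q*(-5) = -3 - 5*q)
c(F, T) = 8*T + F*(3/4 - T/8) (c(F, T) = ((-6 + T)/(-8))*F + 8*T = ((-6 + T)*(-1/8))*F + 8*T = (3/4 - T/8)*F + 8*T = F*(3/4 - T/8) + 8*T = 8*T + F*(3/4 - T/8))
L(n) = -9
(-49462 + x(-6, -83))/(41109 + L(c(5, 13))) = (-49462 + (-3 - 5*(-6)))/(41109 - 9) = (-49462 + (-3 + 30))/41100 = (-49462 + 27)*(1/41100) = -49435*1/41100 = -9887/8220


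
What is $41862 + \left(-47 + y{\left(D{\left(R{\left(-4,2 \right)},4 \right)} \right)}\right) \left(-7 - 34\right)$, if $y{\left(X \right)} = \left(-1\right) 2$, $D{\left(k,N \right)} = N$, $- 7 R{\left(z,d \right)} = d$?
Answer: $43871$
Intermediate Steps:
$R{\left(z,d \right)} = - \frac{d}{7}$
$y{\left(X \right)} = -2$
$41862 + \left(-47 + y{\left(D{\left(R{\left(-4,2 \right)},4 \right)} \right)}\right) \left(-7 - 34\right) = 41862 + \left(-47 - 2\right) \left(-7 - 34\right) = 41862 - 49 \left(-7 - 34\right) = 41862 - -2009 = 41862 + 2009 = 43871$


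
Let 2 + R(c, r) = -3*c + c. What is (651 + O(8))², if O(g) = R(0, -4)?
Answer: 421201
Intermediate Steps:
R(c, r) = -2 - 2*c (R(c, r) = -2 + (-3*c + c) = -2 - 2*c)
O(g) = -2 (O(g) = -2 - 2*0 = -2 + 0 = -2)
(651 + O(8))² = (651 - 2)² = 649² = 421201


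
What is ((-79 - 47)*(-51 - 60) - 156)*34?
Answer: 470220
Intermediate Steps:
((-79 - 47)*(-51 - 60) - 156)*34 = (-126*(-111) - 156)*34 = (13986 - 156)*34 = 13830*34 = 470220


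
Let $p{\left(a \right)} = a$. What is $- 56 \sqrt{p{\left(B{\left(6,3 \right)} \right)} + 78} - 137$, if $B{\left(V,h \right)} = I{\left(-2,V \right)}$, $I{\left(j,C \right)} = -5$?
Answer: $-137 - 56 \sqrt{73} \approx -615.46$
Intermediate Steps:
$B{\left(V,h \right)} = -5$
$- 56 \sqrt{p{\left(B{\left(6,3 \right)} \right)} + 78} - 137 = - 56 \sqrt{-5 + 78} - 137 = - 56 \sqrt{73} - 137 = -137 - 56 \sqrt{73}$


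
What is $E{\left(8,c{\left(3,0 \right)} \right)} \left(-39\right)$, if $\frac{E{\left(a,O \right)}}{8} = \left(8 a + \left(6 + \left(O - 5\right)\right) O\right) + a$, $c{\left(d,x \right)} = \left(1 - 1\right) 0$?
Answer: $-22464$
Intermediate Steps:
$c{\left(d,x \right)} = 0$ ($c{\left(d,x \right)} = 0 \cdot 0 = 0$)
$E{\left(a,O \right)} = 72 a + 8 O \left(1 + O\right)$ ($E{\left(a,O \right)} = 8 \left(\left(8 a + \left(6 + \left(O - 5\right)\right) O\right) + a\right) = 8 \left(\left(8 a + \left(6 + \left(-5 + O\right)\right) O\right) + a\right) = 8 \left(\left(8 a + \left(1 + O\right) O\right) + a\right) = 8 \left(\left(8 a + O \left(1 + O\right)\right) + a\right) = 8 \left(9 a + O \left(1 + O\right)\right) = 72 a + 8 O \left(1 + O\right)$)
$E{\left(8,c{\left(3,0 \right)} \right)} \left(-39\right) = \left(8 \cdot 0 + 8 \cdot 0^{2} + 72 \cdot 8\right) \left(-39\right) = \left(0 + 8 \cdot 0 + 576\right) \left(-39\right) = \left(0 + 0 + 576\right) \left(-39\right) = 576 \left(-39\right) = -22464$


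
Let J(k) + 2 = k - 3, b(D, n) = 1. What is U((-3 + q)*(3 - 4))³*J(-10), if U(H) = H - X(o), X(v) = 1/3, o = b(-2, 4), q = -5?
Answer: -60835/9 ≈ -6759.4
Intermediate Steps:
o = 1
X(v) = ⅓
U(H) = -⅓ + H (U(H) = H - 1*⅓ = H - ⅓ = -⅓ + H)
J(k) = -5 + k (J(k) = -2 + (k - 3) = -2 + (-3 + k) = -5 + k)
U((-3 + q)*(3 - 4))³*J(-10) = (-⅓ + (-3 - 5)*(3 - 4))³*(-5 - 10) = (-⅓ - 8*(-1))³*(-15) = (-⅓ + 8)³*(-15) = (23/3)³*(-15) = (12167/27)*(-15) = -60835/9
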